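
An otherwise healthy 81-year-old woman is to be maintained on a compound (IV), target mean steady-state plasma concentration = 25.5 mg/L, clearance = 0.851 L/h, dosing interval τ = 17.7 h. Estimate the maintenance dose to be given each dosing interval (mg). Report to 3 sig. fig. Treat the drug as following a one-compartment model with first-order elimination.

At steady state, Dose/τ = Css × CL.
Dose = Css × CL × τ = 25.5 × 0.8510 × 17.7 = 384.1 mg

384 mg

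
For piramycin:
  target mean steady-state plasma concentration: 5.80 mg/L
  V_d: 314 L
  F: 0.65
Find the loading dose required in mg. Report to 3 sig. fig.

2800 mg

LD = Css × Vd / F = 5.80 × 314 / 0.65 = 2802 mg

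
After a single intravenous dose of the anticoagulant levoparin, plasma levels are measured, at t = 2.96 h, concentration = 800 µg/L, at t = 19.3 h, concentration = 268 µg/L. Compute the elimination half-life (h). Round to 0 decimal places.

k = ln(C₁/C₂) / (t₂ − t₁) = ln(800/268) / (19.3 − 2.96)
  = 1.094 / 16.34 = 0.06695 h⁻¹
t½ = ln2 / k = 0.693147 / 0.06695 = 10.35 h

10 h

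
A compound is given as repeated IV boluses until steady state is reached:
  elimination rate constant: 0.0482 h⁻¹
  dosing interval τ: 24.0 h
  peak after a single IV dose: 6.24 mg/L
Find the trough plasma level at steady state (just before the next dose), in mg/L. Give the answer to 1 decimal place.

e^(−kτ) = e^(−0.04820 × 24.0) = 0.3145
Accumulation ratio R = 1 / (1 − e^(−kτ)) = 1 / (1 − 0.3145) = 1.459
Steady-state trough = C₀ × R × e^(−kτ) = 6.24 × 1.459 × 0.3145 = 2.863 mg/L

2.9 mg/L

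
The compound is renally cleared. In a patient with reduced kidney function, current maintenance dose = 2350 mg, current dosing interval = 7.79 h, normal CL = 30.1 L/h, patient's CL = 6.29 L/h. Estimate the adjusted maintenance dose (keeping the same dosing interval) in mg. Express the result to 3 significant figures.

491 mg

To keep the same average steady-state level, dosing rate must scale with clearance.
CL ratio = 6.29 / 30.1 = 0.2090
New dose (same interval) = 2350 × 0.2090 = 491.2 mg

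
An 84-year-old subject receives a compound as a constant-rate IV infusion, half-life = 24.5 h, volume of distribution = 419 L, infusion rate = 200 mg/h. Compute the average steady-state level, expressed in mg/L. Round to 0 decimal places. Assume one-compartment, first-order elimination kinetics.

17 mg/L

k = ln2 / t½ = 0.693147 / 24.5 = 0.02829 h⁻¹
CL = k × Vd = 0.02829 × 419 = 11.85 L/h
At steady state Css = R₀ / CL = 200 / 11.85 = 16.88 mg/L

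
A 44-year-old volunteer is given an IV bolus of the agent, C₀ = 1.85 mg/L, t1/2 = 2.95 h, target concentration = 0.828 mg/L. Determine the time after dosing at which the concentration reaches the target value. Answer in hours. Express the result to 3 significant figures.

3.42 h

k = ln2 / t½ = 0.693147 / 2.95 = 0.2350 h⁻¹
t = ln(C₀ / C) / k = ln(1.850 / 0.828) / 0.2350
  = ln(2.234) / 0.2350 = 0.8038 / 0.2350 = 3.420 h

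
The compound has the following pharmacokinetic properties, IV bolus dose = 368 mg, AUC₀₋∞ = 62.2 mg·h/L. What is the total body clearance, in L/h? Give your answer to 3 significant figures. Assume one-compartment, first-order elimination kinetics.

CL = Dose / AUC = 368 / 62.2 = 5.916 L/h

5.92 L/h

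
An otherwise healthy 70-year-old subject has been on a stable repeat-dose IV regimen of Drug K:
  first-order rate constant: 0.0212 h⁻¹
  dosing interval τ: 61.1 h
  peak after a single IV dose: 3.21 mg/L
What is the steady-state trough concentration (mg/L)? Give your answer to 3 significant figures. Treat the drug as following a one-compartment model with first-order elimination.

e^(−kτ) = e^(−0.02120 × 61.1) = 0.2738
Accumulation ratio R = 1 / (1 − e^(−kτ)) = 1 / (1 − 0.2738) = 1.377
Steady-state trough = C₀ × R × e^(−kτ) = 3.21 × 1.377 × 0.2738 = 1.210 mg/L

1.21 mg/L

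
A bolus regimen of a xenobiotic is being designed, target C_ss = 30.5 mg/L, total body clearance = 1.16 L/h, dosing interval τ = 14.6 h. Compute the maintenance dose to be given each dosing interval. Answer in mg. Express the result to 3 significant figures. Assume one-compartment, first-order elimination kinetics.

517 mg

At steady state, Dose/τ = Css × CL.
Dose = Css × CL × τ = 30.5 × 1.160 × 14.6 = 516.5 mg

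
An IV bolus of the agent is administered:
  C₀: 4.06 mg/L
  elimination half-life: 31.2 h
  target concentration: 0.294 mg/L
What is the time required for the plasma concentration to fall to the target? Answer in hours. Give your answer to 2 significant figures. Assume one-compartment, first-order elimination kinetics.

k = ln2 / t½ = 0.693147 / 31.2 = 0.02222 h⁻¹
t = ln(C₀ / C) / k = ln(4.060 / 0.294) / 0.02222
  = ln(13.81) / 0.02222 = 2.625 / 0.02222 = 118.1 h

120 h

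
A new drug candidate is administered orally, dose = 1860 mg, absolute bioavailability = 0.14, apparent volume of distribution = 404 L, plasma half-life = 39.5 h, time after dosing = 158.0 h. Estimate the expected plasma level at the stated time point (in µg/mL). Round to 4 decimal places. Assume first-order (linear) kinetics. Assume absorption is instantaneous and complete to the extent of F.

0.0403 µg/mL

Amount reaching circulation = F × Dose = 0.14 × 1860 = 260.4 mg
C₀ = F·Dose / Vd = 260.4 / 404 = 0.6446 mg/L
k = ln2 / t½ = 0.693147 / 39.5 = 0.01755 h⁻¹
t / t½ = 158.0 / 39.5 = 4 half-lives
C = C₀ × (1/2)^4 = 0.6446 × 0.06250 = 0.04029 mg/L
(0.04029 mg/L = 0.04029 µg/mL)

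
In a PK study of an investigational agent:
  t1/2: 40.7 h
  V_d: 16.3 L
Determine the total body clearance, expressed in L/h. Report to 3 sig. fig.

k = ln2 / t½ = 0.693147 / 40.7 = 0.01703 h⁻¹
CL = k × Vd = 0.01703 × 16.3 = 0.2776 L/h

0.278 L/h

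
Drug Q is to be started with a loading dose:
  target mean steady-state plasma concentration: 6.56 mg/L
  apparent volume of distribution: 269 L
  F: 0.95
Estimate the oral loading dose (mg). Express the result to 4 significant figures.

LD = Css × Vd / F = 6.56 × 269 / 0.95 = 1858 mg

1858 mg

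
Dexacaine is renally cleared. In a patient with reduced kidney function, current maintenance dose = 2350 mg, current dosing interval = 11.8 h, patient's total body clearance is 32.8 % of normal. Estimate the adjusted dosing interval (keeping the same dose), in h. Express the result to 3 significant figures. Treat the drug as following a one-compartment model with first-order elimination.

To keep the same average steady-state level, dosing rate must scale with clearance.
CL ratio = 32.8 / 100 = 0.3280
New interval (same dose) = 11.8 / 0.3280 = 35.98 h

36.0 h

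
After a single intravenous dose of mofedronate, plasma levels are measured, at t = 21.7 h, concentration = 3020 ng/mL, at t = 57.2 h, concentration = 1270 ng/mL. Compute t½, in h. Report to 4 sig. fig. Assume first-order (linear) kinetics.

28.41 h

k = ln(C₁/C₂) / (t₂ − t₁) = ln(3020/1270) / (57.2 − 21.7)
  = 0.8662 / 35.50 = 0.02440 h⁻¹
t½ = ln2 / k = 0.693147 / 0.02440 = 28.41 h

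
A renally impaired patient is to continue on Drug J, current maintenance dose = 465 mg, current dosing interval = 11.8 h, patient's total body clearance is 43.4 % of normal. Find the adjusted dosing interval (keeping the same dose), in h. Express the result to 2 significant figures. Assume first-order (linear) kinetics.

27 h

To keep the same average steady-state level, dosing rate must scale with clearance.
CL ratio = 43.4 / 100 = 0.4340
New interval (same dose) = 11.8 / 0.4340 = 27.19 h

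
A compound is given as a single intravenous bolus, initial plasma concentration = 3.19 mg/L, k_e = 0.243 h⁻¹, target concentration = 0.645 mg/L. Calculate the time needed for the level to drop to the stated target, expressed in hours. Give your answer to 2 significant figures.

t = ln(C₀ / C) / k = ln(3.190 / 0.645) / 0.2430
  = ln(4.946) / 0.2430 = 1.599 / 0.2430 = 6.580 h

6.6 h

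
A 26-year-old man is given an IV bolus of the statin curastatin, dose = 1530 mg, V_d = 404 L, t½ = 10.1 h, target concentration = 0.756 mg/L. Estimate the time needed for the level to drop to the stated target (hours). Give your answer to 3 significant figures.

C₀ = Dose / Vd = 1530 / 404 = 3.787 mg/L
k = ln2 / t½ = 0.693147 / 10.1 = 0.06863 h⁻¹
t = ln(C₀ / C) / k = ln(3.787 / 0.756) / 0.06863
  = ln(5.009) / 0.06863 = 1.611 / 0.06863 = 23.47 h

23.5 h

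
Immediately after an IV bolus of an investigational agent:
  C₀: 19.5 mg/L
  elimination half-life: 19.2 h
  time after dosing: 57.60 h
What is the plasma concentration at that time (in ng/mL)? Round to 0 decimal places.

k = ln2 / t½ = 0.693147 / 19.2 = 0.03610 h⁻¹
t / t½ = 57.60 / 19.2 = 3 half-lives
C = C₀ × (1/2)^3 = 19.50 × 0.1250 = 2.438 mg/L
Convert: 2.438 mg/L × 1000 = 2438 ng/mL

2438 ng/mL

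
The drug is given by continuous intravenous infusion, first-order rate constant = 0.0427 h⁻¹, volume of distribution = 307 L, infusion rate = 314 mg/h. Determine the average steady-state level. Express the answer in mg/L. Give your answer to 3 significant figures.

CL = k × Vd = 0.04270 × 307 = 13.11 L/h
At steady state Css = R₀ / CL = 314 / 13.11 = 23.95 mg/L

24.0 mg/L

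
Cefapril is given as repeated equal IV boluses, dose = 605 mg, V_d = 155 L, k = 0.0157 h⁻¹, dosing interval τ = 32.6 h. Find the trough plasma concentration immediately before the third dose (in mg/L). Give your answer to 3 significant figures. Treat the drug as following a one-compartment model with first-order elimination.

3.74 mg/L

C₀ per dose = Dose / Vd = 605 / 155 = 3.903 mg/L
Fraction remaining after one interval: r = e^(−kτ) = e^(−0.01570 × 32.6) = 0.5994
Before dose 3, 2 doses have been given (aged 1τ, 2τ).
C_trough = C₀ × (r + r²) = 3.903 × (0.5994 + 0.3593) = 3.742 mg/L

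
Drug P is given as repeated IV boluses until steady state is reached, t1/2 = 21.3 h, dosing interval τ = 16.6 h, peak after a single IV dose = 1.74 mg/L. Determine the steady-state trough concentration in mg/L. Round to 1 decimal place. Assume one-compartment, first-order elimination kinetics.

k = ln2 / t½ = 0.693147 / 21.3 = 0.03254 h⁻¹
e^(−kτ) = e^(−0.03254 × 16.6) = 0.5827
Accumulation ratio R = 1 / (1 − e^(−kτ)) = 1 / (1 − 0.5827) = 2.396
Steady-state trough = C₀ × R × e^(−kτ) = 1.74 × 2.396 × 0.5827 = 2.429 mg/L

2.4 mg/L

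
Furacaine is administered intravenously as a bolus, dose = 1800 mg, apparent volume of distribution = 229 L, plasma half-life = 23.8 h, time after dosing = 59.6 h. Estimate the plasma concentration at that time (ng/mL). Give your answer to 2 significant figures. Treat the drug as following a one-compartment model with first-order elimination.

C₀ = Dose / Vd = 1800 / 229 = 7.860 mg/L
k = ln2 / t½ = 0.693147 / 23.8 = 0.02912 h⁻¹
C = C₀ · e^(−k·t) = 7.860 × e^(−0.02912 × 59.6)
  = 7.860 × 0.1763 = 1.386 mg/L
Convert: 1.386 mg/L × 1000 = 1386 ng/mL

1400 ng/mL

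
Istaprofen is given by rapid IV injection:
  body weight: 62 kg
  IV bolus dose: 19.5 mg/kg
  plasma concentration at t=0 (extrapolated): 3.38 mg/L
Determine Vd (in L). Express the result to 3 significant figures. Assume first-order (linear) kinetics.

358 L

Dose = 19.5 × 62 = 1209 mg
Vd = Dose / C₀ = 1209 / 3.38 = 357.7 L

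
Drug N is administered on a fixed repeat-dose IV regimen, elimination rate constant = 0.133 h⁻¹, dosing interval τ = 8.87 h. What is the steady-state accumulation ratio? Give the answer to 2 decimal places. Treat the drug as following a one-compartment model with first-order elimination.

e^(−kτ) = e^(−0.1330 × 8.87) = 0.3074
Accumulation ratio R = 1 / (1 − e^(−kτ)) = 1 / (1 − 0.3074) = 1.444

1.44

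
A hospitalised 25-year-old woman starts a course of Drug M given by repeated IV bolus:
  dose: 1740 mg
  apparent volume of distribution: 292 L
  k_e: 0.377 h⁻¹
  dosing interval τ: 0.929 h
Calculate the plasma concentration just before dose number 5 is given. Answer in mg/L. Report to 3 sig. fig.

10.7 mg/L

C₀ per dose = Dose / Vd = 1740 / 292 = 5.959 mg/L
Fraction remaining after one interval: r = e^(−kτ) = e^(−0.3770 × 0.929) = 0.7045
Before dose 5, 4 doses have been given (aged 1τ, 2τ, 3τ, 4τ).
C_trough = C₀ × (r + r² + … + r^4) = C₀ × r(1−r^4)/(1−r)
        = 5.959 × 0.7045 × (1 − 0.2463) / (1 − 0.7045) = 10.71 mg/L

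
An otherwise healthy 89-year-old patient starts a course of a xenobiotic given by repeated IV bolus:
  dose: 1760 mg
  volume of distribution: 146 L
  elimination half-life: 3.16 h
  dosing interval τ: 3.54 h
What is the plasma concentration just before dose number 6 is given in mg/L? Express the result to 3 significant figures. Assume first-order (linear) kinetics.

C₀ per dose = Dose / Vd = 1760 / 146 = 12.05 mg/L
k = ln2 / t½ = 0.693147 / 3.16 = 0.2194 h⁻¹
Fraction remaining after one interval: r = e^(−kτ) = e^(−0.2194 × 3.54) = 0.4599
Before dose 6, 5 doses have been given (aged 1τ, 2τ, 3τ, 4τ, 5τ).
C_trough = C₀ × (r + r² + … + r^5) = C₀ × r(1−r^5)/(1−r)
        = 12.05 × 0.4599 × (1 − 0.02057) / (1 − 0.4599) = 10.05 mg/L

10.1 mg/L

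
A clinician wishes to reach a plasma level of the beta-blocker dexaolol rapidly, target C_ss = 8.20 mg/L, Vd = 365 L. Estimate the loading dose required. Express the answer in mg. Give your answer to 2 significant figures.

LD = Css × Vd = 8.20 × 365 = 2993 mg

3000 mg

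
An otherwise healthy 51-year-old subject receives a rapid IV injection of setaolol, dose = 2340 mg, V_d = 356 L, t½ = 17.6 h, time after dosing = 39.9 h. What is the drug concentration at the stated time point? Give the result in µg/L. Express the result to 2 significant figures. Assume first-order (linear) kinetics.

1400 µg/L

C₀ = Dose / Vd = 2340 / 356 = 6.573 mg/L
k = ln2 / t½ = 0.693147 / 17.6 = 0.03938 h⁻¹
C = C₀ · e^(−k·t) = 6.573 × e^(−0.03938 × 39.9)
  = 6.573 × 0.2078 = 1.366 mg/L
Convert: 1.366 mg/L × 1000 = 1366 µg/L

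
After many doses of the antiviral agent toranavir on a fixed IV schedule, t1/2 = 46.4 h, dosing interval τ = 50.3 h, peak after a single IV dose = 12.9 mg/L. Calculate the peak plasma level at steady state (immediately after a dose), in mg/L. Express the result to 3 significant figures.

24.4 mg/L

k = ln2 / t½ = 0.693147 / 46.4 = 0.01494 h⁻¹
e^(−kτ) = e^(−0.01494 × 50.3) = 0.4717
Accumulation ratio R = 1 / (1 − e^(−kτ)) = 1 / (1 − 0.4717) = 1.893
Steady-state peak = C₀ × R = 12.9 × 1.893 = 24.42 mg/L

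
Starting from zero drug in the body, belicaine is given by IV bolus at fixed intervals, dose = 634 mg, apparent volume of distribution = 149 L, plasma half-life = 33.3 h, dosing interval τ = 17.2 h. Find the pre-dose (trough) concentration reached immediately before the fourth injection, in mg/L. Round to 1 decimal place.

6.5 mg/L

C₀ per dose = Dose / Vd = 634 / 149 = 4.255 mg/L
k = ln2 / t½ = 0.693147 / 33.3 = 0.02082 h⁻¹
Fraction remaining after one interval: r = e^(−kτ) = e^(−0.02082 × 17.2) = 0.6990
Before dose 4, 3 doses have been given (aged 1τ, 2τ, 3τ).
C_trough = C₀ × (r + r² + … + r^3) = C₀ × r(1−r^3)/(1−r)
        = 4.255 × 0.6990 × (1 − 0.3415) / (1 − 0.6990) = 6.507 mg/L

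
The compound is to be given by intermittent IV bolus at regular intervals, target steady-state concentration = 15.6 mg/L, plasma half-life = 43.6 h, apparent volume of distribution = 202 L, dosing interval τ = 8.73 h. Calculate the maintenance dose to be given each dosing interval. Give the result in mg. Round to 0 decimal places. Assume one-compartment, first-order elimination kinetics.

k = ln2 / t½ = 0.693147 / 43.6 = 0.01590 h⁻¹
CL = k × Vd = 0.01590 × 202 = 3.212 L/h
At steady state, Dose/τ = Css × CL.
Dose = Css × CL × τ = 15.6 × 3.212 × 8.73 = 437.4 mg

437 mg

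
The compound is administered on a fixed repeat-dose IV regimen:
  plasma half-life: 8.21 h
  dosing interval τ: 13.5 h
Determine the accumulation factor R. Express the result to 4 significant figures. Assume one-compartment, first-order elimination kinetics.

1.470

k = ln2 / t½ = 0.693147 / 8.21 = 0.08443 h⁻¹
e^(−kτ) = e^(−0.08443 × 13.5) = 0.3199
Accumulation ratio R = 1 / (1 − e^(−kτ)) = 1 / (1 − 0.3199) = 1.470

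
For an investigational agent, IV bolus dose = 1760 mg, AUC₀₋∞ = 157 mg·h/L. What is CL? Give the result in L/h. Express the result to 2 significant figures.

11 L/h

CL = Dose / AUC = 1760 / 157 = 11.21 L/h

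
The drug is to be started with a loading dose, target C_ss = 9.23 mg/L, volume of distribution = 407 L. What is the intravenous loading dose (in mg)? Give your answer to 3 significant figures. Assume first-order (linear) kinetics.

LD = Css × Vd = 9.23 × 407 = 3757 mg

3760 mg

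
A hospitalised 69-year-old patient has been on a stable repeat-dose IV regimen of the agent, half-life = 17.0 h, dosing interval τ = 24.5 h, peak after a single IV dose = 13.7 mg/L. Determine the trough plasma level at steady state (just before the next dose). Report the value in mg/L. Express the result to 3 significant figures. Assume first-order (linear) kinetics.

k = ln2 / t½ = 0.693147 / 17.0 = 0.04077 h⁻¹
e^(−kτ) = e^(−0.04077 × 24.5) = 0.3683
Accumulation ratio R = 1 / (1 − e^(−kτ)) = 1 / (1 − 0.3683) = 1.583
Steady-state trough = C₀ × R × e^(−kτ) = 13.7 × 1.583 × 0.3683 = 7.987 mg/L

7.99 mg/L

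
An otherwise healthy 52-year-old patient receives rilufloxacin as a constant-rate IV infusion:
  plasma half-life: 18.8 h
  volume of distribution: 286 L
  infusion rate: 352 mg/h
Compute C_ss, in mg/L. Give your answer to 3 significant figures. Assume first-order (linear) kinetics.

k = ln2 / t½ = 0.693147 / 18.8 = 0.03687 h⁻¹
CL = k × Vd = 0.03687 × 286 = 10.54 L/h
At steady state Css = R₀ / CL = 352 / 10.54 = 33.40 mg/L

33.4 mg/L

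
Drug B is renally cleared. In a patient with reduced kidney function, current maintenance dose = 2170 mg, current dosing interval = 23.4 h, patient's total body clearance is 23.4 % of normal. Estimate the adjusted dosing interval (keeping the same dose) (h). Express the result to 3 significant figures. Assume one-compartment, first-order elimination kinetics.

100 h

To keep the same average steady-state level, dosing rate must scale with clearance.
CL ratio = 23.4 / 100 = 0.2340
New interval (same dose) = 23.4 / 0.2340 = 100.0 h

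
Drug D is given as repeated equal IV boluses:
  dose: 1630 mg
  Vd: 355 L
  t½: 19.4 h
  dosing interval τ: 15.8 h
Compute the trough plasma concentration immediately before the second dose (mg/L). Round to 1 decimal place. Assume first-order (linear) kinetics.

2.6 mg/L

C₀ per dose = Dose / Vd = 1630 / 355 = 4.592 mg/L
k = ln2 / t½ = 0.693147 / 19.4 = 0.03573 h⁻¹
Fraction remaining after one interval: r = e^(−kτ) = e^(−0.03573 × 15.8) = 0.5686
Before dose 2, 1 dose has been given (aged 1τ).
C_trough = C₀ × r = 4.592 × 0.5686 = 2.611 mg/L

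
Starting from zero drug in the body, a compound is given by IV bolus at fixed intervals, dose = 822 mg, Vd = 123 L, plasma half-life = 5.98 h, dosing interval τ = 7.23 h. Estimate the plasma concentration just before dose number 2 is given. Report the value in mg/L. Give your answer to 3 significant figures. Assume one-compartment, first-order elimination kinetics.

2.89 mg/L

C₀ per dose = Dose / Vd = 822 / 123 = 6.683 mg/L
k = ln2 / t½ = 0.693147 / 5.98 = 0.1159 h⁻¹
Fraction remaining after one interval: r = e^(−kτ) = e^(−0.1159 × 7.23) = 0.4326
Before dose 2, 1 dose has been given (aged 1τ).
C_trough = C₀ × r = 6.683 × 0.4326 = 2.891 mg/L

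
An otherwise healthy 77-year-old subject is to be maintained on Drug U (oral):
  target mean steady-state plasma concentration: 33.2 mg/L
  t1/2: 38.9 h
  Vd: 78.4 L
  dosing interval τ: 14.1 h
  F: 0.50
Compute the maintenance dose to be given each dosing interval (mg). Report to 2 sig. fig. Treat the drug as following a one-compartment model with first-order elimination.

k = ln2 / t½ = 0.693147 / 38.9 = 0.01782 h⁻¹
CL = k × Vd = 0.01782 × 78.4 = 1.397 L/h
At steady state, F × (Dose/τ) = Css × CL.
Dose = Css × CL × τ / F = 33.2 × 1.397 × 14.1 / 0.50 = 1308 mg

1300 mg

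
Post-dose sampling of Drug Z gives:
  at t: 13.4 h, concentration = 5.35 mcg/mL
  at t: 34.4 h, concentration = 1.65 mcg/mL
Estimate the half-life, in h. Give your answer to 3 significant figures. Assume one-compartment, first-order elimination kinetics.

k = ln(C₁/C₂) / (t₂ − t₁) = ln(5.35/1.65) / (34.4 − 13.4)
  = 1.176 / 21.00 = 0.05600 h⁻¹
t½ = ln2 / k = 0.693147 / 0.05600 = 12.38 h

12.4 h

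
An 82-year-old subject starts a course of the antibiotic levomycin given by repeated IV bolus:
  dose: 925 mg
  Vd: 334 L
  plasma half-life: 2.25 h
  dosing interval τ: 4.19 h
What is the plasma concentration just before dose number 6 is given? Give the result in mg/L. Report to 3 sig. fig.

C₀ per dose = Dose / Vd = 925 / 334 = 2.769 mg/L
k = ln2 / t½ = 0.693147 / 2.25 = 0.3081 h⁻¹
Fraction remaining after one interval: r = e^(−kτ) = e^(−0.3081 × 4.19) = 0.2750
Before dose 6, 5 doses have been given (aged 1τ, 2τ, 3τ, 4τ, 5τ).
C_trough = C₀ × (r + r² + … + r^5) = C₀ × r(1−r^5)/(1−r)
        = 2.769 × 0.2750 × (1 − 0.001573) / (1 − 0.2750) = 1.049 mg/L

1.05 mg/L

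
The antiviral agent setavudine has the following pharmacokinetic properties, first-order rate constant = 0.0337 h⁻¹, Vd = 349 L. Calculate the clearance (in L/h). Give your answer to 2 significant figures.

12 L/h

CL = k × Vd = 0.0337 × 349 = 11.76 L/h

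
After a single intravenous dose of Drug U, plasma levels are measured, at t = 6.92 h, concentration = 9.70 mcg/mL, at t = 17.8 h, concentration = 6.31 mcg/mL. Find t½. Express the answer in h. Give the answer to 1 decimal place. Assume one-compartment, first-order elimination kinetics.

17.5 h

k = ln(C₁/C₂) / (t₂ − t₁) = ln(9.70/6.31) / (17.8 − 6.92)
  = 0.4300 / 10.88 = 0.03952 h⁻¹
t½ = ln2 / k = 0.693147 / 0.03952 = 17.54 h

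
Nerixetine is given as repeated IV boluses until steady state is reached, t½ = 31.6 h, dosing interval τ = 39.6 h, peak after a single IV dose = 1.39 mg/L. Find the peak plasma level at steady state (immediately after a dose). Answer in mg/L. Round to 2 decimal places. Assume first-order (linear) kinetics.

k = ln2 / t½ = 0.693147 / 31.6 = 0.02194 h⁻¹
e^(−kτ) = e^(−0.02194 × 39.6) = 0.4194
Accumulation ratio R = 1 / (1 − e^(−kτ)) = 1 / (1 − 0.4194) = 1.722
Steady-state peak = C₀ × R = 1.39 × 1.722 = 2.394 mg/L

2.39 mg/L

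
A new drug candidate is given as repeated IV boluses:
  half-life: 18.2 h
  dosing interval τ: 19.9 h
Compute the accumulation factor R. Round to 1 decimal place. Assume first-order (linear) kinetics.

k = ln2 / t½ = 0.693147 / 18.2 = 0.03809 h⁻¹
e^(−kτ) = e^(−0.03809 × 19.9) = 0.4686
Accumulation ratio R = 1 / (1 − e^(−kτ)) = 1 / (1 − 0.4686) = 1.882

1.9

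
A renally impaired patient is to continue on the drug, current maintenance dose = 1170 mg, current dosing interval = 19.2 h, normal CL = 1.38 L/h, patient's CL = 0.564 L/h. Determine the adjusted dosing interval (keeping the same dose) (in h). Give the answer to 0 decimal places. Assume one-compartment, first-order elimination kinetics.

47 h

To keep the same average steady-state level, dosing rate must scale with clearance.
CL ratio = 0.564 / 1.38 = 0.4087
New interval (same dose) = 19.2 / 0.4087 = 46.98 h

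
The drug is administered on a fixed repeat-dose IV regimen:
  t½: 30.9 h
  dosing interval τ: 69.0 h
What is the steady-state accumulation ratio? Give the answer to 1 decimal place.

k = ln2 / t½ = 0.693147 / 30.9 = 0.02243 h⁻¹
e^(−kτ) = e^(−0.02243 × 69.0) = 0.2127
Accumulation ratio R = 1 / (1 − e^(−kτ)) = 1 / (1 − 0.2127) = 1.270

1.3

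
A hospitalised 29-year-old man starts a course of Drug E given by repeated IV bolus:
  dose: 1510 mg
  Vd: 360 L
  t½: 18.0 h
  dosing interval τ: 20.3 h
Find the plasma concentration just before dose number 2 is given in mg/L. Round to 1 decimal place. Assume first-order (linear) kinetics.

1.9 mg/L

C₀ per dose = Dose / Vd = 1510 / 360 = 4.194 mg/L
k = ln2 / t½ = 0.693147 / 18.0 = 0.03851 h⁻¹
Fraction remaining after one interval: r = e^(−kτ) = e^(−0.03851 × 20.3) = 0.4576
Before dose 2, 1 dose has been given (aged 1τ).
C_trough = C₀ × r = 4.194 × 0.4576 = 1.919 mg/L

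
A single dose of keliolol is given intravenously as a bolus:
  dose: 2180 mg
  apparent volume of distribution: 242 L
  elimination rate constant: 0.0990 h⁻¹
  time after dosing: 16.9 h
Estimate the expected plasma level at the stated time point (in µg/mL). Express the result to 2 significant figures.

1.7 µg/mL

C₀ = Dose / Vd = 2180 / 242 = 9.008 mg/L
C = C₀ · e^(−k·t) = 9.008 × e^(−0.09900 × 16.9)
  = 9.008 × 0.1877 = 1.691 mg/L
(1.691 mg/L = 1.691 µg/mL)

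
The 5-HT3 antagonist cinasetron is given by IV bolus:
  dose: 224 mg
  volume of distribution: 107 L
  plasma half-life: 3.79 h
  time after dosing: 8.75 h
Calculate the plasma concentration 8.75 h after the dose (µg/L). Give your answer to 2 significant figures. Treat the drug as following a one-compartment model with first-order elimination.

420 µg/L

C₀ = Dose / Vd = 224.0 / 107 = 2.093 mg/L
k = ln2 / t½ = 0.693147 / 3.79 = 0.1829 h⁻¹
C = C₀ · e^(−k·t) = 2.093 × e^(−0.1829 × 8.75)
  = 2.093 × 0.2018 = 0.4224 mg/L
Convert: 0.4224 mg/L × 1000 = 422.4 µg/L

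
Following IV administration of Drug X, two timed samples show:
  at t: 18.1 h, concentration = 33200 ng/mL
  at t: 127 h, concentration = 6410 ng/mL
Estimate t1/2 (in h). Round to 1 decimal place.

45.9 h

k = ln(C₁/C₂) / (t₂ − t₁) = ln(33200/6410) / (127 − 18.1)
  = 1.645 / 108.9 = 0.01511 h⁻¹
t½ = ln2 / k = 0.693147 / 0.01511 = 45.87 h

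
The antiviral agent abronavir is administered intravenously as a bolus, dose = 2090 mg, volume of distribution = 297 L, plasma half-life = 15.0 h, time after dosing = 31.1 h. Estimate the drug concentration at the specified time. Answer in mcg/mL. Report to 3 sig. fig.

1.67 mcg/mL

C₀ = Dose / Vd = 2090 / 297 = 7.037 mg/L
k = ln2 / t½ = 0.693147 / 15.0 = 0.04621 h⁻¹
C = C₀ · e^(−k·t) = 7.037 × e^(−0.04621 × 31.1)
  = 7.037 × 0.2376 = 1.672 mg/L
(1.672 mg/L = 1.672 mcg/mL)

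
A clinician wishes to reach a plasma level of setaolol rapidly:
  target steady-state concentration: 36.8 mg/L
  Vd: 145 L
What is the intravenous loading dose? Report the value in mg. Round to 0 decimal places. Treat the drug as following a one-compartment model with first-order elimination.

5336 mg

LD = Css × Vd = 36.8 × 145 = 5336 mg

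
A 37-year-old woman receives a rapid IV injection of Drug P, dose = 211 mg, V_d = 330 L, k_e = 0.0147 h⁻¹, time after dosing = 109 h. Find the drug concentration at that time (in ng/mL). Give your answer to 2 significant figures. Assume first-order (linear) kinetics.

C₀ = Dose / Vd = 211.0 / 330 = 0.6394 mg/L
C = C₀ · e^(−k·t) = 0.6394 × e^(−0.01470 × 109)
  = 0.6394 × 0.2014 = 0.1288 mg/L
Convert: 0.1288 mg/L × 1000 = 128.8 ng/mL

130 ng/mL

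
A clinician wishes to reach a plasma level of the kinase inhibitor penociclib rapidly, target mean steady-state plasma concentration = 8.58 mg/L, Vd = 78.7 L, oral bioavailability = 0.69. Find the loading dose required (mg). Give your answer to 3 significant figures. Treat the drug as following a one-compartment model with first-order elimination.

979 mg

LD = Css × Vd / F = 8.58 × 78.7 / 0.69 = 978.6 mg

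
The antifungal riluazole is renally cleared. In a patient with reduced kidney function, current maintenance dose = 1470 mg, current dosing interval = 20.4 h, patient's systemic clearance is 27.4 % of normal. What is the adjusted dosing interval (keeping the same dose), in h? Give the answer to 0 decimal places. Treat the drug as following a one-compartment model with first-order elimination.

74 h

To keep the same average steady-state level, dosing rate must scale with clearance.
CL ratio = 27.4 / 100 = 0.2740
New interval (same dose) = 20.4 / 0.2740 = 74.45 h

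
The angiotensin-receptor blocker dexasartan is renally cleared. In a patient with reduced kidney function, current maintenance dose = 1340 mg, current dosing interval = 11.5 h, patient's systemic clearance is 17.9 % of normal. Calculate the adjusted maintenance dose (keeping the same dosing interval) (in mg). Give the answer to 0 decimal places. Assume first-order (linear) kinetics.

To keep the same average steady-state level, dosing rate must scale with clearance.
CL ratio = 17.9 / 100 = 0.1790
New dose (same interval) = 1340 × 0.1790 = 239.9 mg

240 mg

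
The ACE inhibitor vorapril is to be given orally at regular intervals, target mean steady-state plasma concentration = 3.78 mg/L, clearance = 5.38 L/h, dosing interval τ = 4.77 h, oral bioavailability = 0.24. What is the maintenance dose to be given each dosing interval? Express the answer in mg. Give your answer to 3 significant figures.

404 mg

At steady state, F × (Dose/τ) = Css × CL.
Dose = Css × CL × τ / F = 3.78 × 5.380 × 4.77 / 0.24 = 404.2 mg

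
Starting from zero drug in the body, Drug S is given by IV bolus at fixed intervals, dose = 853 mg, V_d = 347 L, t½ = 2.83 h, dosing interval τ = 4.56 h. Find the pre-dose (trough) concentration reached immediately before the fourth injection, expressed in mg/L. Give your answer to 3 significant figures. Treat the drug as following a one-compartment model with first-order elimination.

C₀ per dose = Dose / Vd = 853 / 347 = 2.458 mg/L
k = ln2 / t½ = 0.693147 / 2.83 = 0.2449 h⁻¹
Fraction remaining after one interval: r = e^(−kτ) = e^(−0.2449 × 4.56) = 0.3273
Before dose 4, 3 doses have been given (aged 1τ, 2τ, 3τ).
C_trough = C₀ × (r + r² + … + r^3) = C₀ × r(1−r^3)/(1−r)
        = 2.458 × 0.3273 × (1 − 0.03506) / (1 − 0.3273) = 1.154 mg/L

1.15 mg/L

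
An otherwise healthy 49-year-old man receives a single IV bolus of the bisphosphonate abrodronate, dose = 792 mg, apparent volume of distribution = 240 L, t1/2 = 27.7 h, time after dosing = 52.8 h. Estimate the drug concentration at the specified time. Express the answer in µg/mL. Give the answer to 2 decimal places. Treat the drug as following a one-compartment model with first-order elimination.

C₀ = Dose / Vd = 792.0 / 240 = 3.300 mg/L
k = ln2 / t½ = 0.693147 / 27.7 = 0.02502 h⁻¹
C = C₀ · e^(−k·t) = 3.300 × e^(−0.02502 × 52.8)
  = 3.300 × 0.2669 = 0.8808 mg/L
(0.8808 mg/L = 0.8808 µg/mL)

0.88 µg/mL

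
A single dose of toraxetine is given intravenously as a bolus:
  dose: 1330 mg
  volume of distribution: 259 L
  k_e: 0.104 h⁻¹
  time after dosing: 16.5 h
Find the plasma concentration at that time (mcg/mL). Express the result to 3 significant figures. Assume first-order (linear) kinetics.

C₀ = Dose / Vd = 1330 / 259 = 5.135 mg/L
C = C₀ · e^(−k·t) = 5.135 × e^(−0.1040 × 16.5)
  = 5.135 × 0.1798 = 0.9233 mg/L
(0.9233 mg/L = 0.9233 mcg/mL)

0.923 mcg/mL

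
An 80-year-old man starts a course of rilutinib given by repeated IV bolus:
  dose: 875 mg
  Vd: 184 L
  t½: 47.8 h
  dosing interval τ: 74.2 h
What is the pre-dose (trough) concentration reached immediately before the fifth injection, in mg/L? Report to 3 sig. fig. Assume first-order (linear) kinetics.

2.43 mg/L

C₀ per dose = Dose / Vd = 875 / 184 = 4.755 mg/L
k = ln2 / t½ = 0.693147 / 47.8 = 0.01450 h⁻¹
Fraction remaining after one interval: r = e^(−kτ) = e^(−0.01450 × 74.2) = 0.3410
Before dose 5, 4 doses have been given (aged 1τ, 2τ, 3τ, 4τ).
C_trough = C₀ × (r + r² + … + r^4) = C₀ × r(1−r^4)/(1−r)
        = 4.755 × 0.3410 × (1 − 0.01352) / (1 − 0.3410) = 2.427 mg/L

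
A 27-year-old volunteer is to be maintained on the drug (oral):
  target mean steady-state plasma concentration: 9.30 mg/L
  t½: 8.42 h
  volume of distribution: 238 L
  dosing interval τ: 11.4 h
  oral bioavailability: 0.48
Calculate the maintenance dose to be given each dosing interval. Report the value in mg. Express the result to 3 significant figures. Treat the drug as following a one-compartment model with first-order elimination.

4330 mg

k = ln2 / t½ = 0.693147 / 8.42 = 0.08232 h⁻¹
CL = k × Vd = 0.08232 × 238 = 19.59 L/h
At steady state, F × (Dose/τ) = Css × CL.
Dose = Css × CL × τ / F = 9.30 × 19.59 × 11.4 / 0.48 = 4327 mg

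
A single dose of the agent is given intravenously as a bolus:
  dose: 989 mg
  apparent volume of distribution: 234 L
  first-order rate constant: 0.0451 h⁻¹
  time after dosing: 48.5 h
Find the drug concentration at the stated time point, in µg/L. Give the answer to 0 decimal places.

C₀ = Dose / Vd = 989.0 / 234 = 4.226 mg/L
C = C₀ · e^(−k·t) = 4.226 × e^(−0.04510 × 48.5)
  = 4.226 × 0.1122 = 0.4742 mg/L
Convert: 0.4742 mg/L × 1000 = 474.2 µg/L

474 µg/L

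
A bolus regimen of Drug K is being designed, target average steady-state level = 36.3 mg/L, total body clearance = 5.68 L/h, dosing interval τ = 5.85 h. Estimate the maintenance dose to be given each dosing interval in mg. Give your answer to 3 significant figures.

At steady state, Dose/τ = Css × CL.
Dose = Css × CL × τ = 36.3 × 5.680 × 5.85 = 1206 mg

1210 mg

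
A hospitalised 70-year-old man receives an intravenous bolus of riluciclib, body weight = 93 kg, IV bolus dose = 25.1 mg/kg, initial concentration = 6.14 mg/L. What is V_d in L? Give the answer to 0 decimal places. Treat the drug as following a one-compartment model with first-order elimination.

Dose = 25.1 × 93 = 2334 mg
Vd = Dose / C₀ = 2334 / 6.14 = 380.1 L

380 L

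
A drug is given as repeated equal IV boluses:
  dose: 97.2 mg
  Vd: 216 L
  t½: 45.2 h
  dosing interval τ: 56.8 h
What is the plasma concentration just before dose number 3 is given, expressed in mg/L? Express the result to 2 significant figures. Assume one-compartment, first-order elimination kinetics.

0.27 mg/L

C₀ per dose = Dose / Vd = 97.2 / 216 = 0.4500 mg/L
k = ln2 / t½ = 0.693147 / 45.2 = 0.01534 h⁻¹
Fraction remaining after one interval: r = e^(−kτ) = e^(−0.01534 × 56.8) = 0.4184
Before dose 3, 2 doses have been given (aged 1τ, 2τ).
C_trough = C₀ × (r + r²) = 0.4500 × (0.4184 + 0.1751) = 0.2671 mg/L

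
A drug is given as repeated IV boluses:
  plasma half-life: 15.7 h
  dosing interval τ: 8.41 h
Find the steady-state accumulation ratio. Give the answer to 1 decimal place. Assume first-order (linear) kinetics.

k = ln2 / t½ = 0.693147 / 15.7 = 0.04415 h⁻¹
e^(−kτ) = e^(−0.04415 × 8.41) = 0.6898
Accumulation ratio R = 1 / (1 − e^(−kτ)) = 1 / (1 − 0.6898) = 3.224

3.2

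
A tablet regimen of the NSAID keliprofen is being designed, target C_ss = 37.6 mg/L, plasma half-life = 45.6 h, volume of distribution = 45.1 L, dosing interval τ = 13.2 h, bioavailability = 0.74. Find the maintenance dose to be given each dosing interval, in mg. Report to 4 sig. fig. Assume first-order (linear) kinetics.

459.8 mg

k = ln2 / t½ = 0.693147 / 45.6 = 0.01520 h⁻¹
CL = k × Vd = 0.01520 × 45.1 = 0.6855 L/h
At steady state, F × (Dose/τ) = Css × CL.
Dose = Css × CL × τ / F = 37.6 × 0.6855 × 13.2 / 0.74 = 459.8 mg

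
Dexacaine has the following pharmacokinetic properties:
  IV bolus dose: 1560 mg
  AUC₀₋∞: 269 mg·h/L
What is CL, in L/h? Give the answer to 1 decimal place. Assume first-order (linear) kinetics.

CL = Dose / AUC = 1560 / 269 = 5.799 L/h

5.8 L/h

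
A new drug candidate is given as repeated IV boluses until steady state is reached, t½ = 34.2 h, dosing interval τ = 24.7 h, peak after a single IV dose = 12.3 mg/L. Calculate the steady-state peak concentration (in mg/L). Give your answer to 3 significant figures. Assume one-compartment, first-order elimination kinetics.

31.2 mg/L

k = ln2 / t½ = 0.693147 / 34.2 = 0.02027 h⁻¹
e^(−kτ) = e^(−0.02027 × 24.7) = 0.6061
Accumulation ratio R = 1 / (1 − e^(−kτ)) = 1 / (1 − 0.6061) = 2.539
Steady-state peak = C₀ × R = 12.3 × 2.539 = 31.23 mg/L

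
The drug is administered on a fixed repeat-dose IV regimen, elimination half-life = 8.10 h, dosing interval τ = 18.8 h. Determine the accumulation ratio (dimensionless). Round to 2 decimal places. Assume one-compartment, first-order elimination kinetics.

k = ln2 / t½ = 0.693147 / 8.10 = 0.08557 h⁻¹
e^(−kτ) = e^(−0.08557 × 18.8) = 0.2001
Accumulation ratio R = 1 / (1 − e^(−kτ)) = 1 / (1 − 0.2001) = 1.250

1.25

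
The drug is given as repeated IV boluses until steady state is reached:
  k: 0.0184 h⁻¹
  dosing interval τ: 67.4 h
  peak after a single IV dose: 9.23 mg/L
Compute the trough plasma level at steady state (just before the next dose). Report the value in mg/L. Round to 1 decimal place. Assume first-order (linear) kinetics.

3.8 mg/L

e^(−kτ) = e^(−0.01840 × 67.4) = 0.2893
Accumulation ratio R = 1 / (1 − e^(−kτ)) = 1 / (1 − 0.2893) = 1.407
Steady-state trough = C₀ × R × e^(−kτ) = 9.23 × 1.407 × 0.2893 = 3.757 mg/L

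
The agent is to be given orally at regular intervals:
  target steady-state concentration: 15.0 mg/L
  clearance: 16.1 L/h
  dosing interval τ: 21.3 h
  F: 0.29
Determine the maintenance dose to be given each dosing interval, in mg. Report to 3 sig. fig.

17700 mg

At steady state, F × (Dose/τ) = Css × CL.
Dose = Css × CL × τ / F = 15.0 × 16.10 × 21.3 / 0.29 = 17740 mg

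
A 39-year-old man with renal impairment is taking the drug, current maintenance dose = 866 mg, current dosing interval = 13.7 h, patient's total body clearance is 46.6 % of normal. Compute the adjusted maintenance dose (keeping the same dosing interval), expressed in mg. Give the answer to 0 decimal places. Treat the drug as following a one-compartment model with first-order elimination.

To keep the same average steady-state level, dosing rate must scale with clearance.
CL ratio = 46.6 / 100 = 0.4660
New dose (same interval) = 866 × 0.4660 = 403.6 mg

404 mg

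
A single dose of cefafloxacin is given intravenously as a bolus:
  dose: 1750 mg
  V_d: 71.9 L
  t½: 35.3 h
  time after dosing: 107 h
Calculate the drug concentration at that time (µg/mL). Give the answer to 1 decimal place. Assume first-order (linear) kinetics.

3.0 µg/mL

C₀ = Dose / Vd = 1750 / 71.9 = 24.34 mg/L
k = ln2 / t½ = 0.693147 / 35.3 = 0.01964 h⁻¹
C = C₀ · e^(−k·t) = 24.34 × e^(−0.01964 × 107)
  = 24.34 × 0.1223 = 2.977 mg/L
(2.977 mg/L = 2.977 µg/mL)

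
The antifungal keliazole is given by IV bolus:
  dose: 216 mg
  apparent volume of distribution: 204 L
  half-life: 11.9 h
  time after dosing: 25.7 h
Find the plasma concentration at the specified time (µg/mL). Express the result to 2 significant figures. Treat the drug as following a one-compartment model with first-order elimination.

0.24 µg/mL

C₀ = Dose / Vd = 216.0 / 204 = 1.059 mg/L
k = ln2 / t½ = 0.693147 / 11.9 = 0.05825 h⁻¹
C = C₀ · e^(−k·t) = 1.059 × e^(−0.05825 × 25.7)
  = 1.059 × 0.2238 = 0.2370 mg/L
(0.2370 mg/L = 0.2370 µg/mL)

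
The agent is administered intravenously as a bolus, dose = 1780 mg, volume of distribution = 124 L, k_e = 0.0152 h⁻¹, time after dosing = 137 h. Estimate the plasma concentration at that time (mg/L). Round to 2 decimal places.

C₀ = Dose / Vd = 1780 / 124 = 14.35 mg/L
C = C₀ · e^(−k·t) = 14.35 × e^(−0.01520 × 137)
  = 14.35 × 0.1246 = 1.788 mg/L

1.79 mg/L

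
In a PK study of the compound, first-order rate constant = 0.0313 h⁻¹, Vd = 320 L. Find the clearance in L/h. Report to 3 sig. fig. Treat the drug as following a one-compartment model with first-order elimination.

CL = k × Vd = 0.0313 × 320 = 10.02 L/h

10.0 L/h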